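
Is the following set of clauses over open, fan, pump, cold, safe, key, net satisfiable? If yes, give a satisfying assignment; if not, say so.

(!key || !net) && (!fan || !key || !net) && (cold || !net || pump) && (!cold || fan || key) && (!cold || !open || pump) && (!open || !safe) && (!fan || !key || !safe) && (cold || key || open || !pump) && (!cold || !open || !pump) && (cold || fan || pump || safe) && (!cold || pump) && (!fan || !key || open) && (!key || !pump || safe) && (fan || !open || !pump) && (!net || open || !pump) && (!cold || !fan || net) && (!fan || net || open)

open = True, fan = True, pump = False, cold = False, safe = False, key = True, net = False

Set open = True.
  then (!open || !safe) forces safe = False.
Try fan = False:
  (fan || !open || !pump) forces pump = False.
  (!cold || !open || pump) forces cold = False.
  clause (cold || fan || pump || safe) is falsified — backtrack.
So fan = True.
Set pump = False.
  then (!cold || !open || pump) forces cold = False.
  then (cold || !net || pump) forces net = False.
Set key = True.
All clauses satisfied.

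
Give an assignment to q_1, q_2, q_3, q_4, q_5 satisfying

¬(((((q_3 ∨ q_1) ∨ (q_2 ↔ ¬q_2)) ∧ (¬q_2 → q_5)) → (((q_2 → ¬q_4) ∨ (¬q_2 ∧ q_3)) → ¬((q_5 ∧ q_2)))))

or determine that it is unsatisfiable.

q_1: True; q_2: True; q_3: True; q_4: False; q_5: True

  ¬(((((q_3 ∨ q_1) ∨ (q_2 ↔ ¬q_2)) ∧ (¬q_2 → q_5)) → (((q_2 → ¬q_4) ∨ (¬q_2 ∧ q_3)) → ¬((q_5 ∧ q_2))))) = True
    (((q_3 ∨ q_1) ∨ (q_2 ↔ ¬q_2)) ∧ (¬q_2 → q_5)) → (((q_2 → ¬q_4) ∨ (¬q_2 ∧ q_3)) → ¬((q_5 ∧ q_2))) = False
      ((q_3 ∨ q_1) ∨ (q_2 ↔ ¬q_2)) ∧ (¬q_2 → q_5) = True
        (q_3 ∨ q_1) ∨ (q_2 ↔ ¬q_2) = True
          q_3 ∨ q_1 = True
          q_2 ↔ ¬q_2 = False
            ¬q_2 = False
        ¬q_2 → q_5 = True
          ¬q_2 = False
      ((q_2 → ¬q_4) ∨ (¬q_2 ∧ q_3)) → ¬((q_5 ∧ q_2)) = False
        (q_2 → ¬q_4) ∨ (¬q_2 ∧ q_3) = True
          q_2 → ¬q_4 = True
            ¬q_4 = True
          ¬q_2 ∧ q_3 = False
            ¬q_2 = False
        ¬((q_5 ∧ q_2)) = False
          q_5 ∧ q_2 = True
The formula evaluates to True.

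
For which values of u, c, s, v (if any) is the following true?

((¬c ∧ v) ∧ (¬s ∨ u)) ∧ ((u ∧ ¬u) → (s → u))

u = True, c = False, s = True, v = True

  (¬c ∧ v) ∧ (¬s ∨ u) = True
    ¬c ∧ v = True
      ¬c = True
    ¬s ∨ u = True
      ¬s = False
  (u ∧ ¬u) → (s → u) = True
    u ∧ ¬u = False
      ¬u = False
    s → u = True
Both conjuncts True, so the formula holds.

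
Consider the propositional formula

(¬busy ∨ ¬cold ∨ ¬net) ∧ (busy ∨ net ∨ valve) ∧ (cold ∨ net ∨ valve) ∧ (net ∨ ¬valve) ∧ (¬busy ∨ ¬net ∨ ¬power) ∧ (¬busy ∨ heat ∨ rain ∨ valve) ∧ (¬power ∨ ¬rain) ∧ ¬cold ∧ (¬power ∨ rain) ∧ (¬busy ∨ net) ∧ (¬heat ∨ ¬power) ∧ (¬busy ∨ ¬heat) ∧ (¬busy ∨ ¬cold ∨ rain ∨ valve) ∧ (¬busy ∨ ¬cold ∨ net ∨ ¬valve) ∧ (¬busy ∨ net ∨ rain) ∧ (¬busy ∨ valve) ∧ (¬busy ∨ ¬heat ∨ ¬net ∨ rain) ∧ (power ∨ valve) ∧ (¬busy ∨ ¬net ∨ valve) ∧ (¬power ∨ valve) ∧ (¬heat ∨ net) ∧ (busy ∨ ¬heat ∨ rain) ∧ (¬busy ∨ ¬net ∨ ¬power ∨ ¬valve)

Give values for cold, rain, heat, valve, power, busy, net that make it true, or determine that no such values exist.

cold=F; rain=F; heat=F; valve=T; power=F; busy=F; net=T

Unit clause (¬cold) forces cold = False.
Set rain = False.
  then (¬power ∨ rain) forces power = False.
  then (power ∨ valve) forces valve = True.
  then (net ∨ ¬valve) forces net = True.
Try heat = True:
  (¬busy ∨ ¬heat) forces busy = False.
  clause (busy ∨ ¬heat ∨ rain) is falsified — backtrack.
So heat = False.
Set busy = False.
All clauses satisfied.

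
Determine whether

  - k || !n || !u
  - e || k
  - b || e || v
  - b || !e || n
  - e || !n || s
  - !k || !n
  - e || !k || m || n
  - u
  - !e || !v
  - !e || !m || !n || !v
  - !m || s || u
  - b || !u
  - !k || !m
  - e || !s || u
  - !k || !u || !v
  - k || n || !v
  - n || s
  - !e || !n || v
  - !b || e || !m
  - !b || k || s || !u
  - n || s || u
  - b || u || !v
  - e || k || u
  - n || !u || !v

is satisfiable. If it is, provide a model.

e = True; s = True; b = True; m = True; k = False; n = False; v = False; u = True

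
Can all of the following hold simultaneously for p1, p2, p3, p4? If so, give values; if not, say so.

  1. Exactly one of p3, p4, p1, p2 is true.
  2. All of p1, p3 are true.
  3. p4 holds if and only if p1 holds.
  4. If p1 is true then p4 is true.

Unsatisfiable

Case p1 = True:
  (1) with p1=T forces p3 = False.
  Constraint (2) is violated (p3=F) — contradiction.
Case p1 = False:
  Constraint (2) is violated (p1=F) — contradiction.
Both cases fail — unsatisfiable.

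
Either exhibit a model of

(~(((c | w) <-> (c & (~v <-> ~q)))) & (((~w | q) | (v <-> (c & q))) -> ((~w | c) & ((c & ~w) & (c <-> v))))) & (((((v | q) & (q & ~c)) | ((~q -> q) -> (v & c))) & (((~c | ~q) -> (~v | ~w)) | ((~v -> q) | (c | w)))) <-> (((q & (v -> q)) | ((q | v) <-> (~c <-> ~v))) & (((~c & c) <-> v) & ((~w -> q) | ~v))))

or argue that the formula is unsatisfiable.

Case q = True: the formula simplifies to (~(((c | w) <-> (c & v))) & ((~w | c) & ((c & ~w) & (c <-> v)))) & ((~c | (v & c)) <-> ((~c & c) <-> v)).
  c = True: simplifies to (~v & (~w & v)) & (v <-> ~v).
    v = True: the conjunct ~v is False.
    v = False: the conjunct v is False.
  c = False: the conjunct c is False.
Case q = False: the formula simplifies to (~(((c | w) <-> (c & ~v))) & ((~w | ~v) -> ((~w | c) & ((c & ~w) & (c <-> v))))) & (((~v | ~w) | (v | (c | w))) <-> ((v <-> (~c <-> ~v)) & (((~c & c) <-> v) & (w | ~v)))).
  w = True: simplifies to (~((c & ~v)) & v) & ((v <-> (~c <-> ~v)) & ((~c & c) <-> v)).
    v = True: simplifies to c & (~c & c).
      c = True: the conjunct ~c is False.
      c = False: the conjunct c is False.
    v = False: the conjunct v is False.
  w = False: simplifies to (~((c <-> (c & ~v))) & (c & (c <-> v))) & ((v <-> (~c <-> ~v)) & (((~c & c) <-> v) & ~v)).
    c = True: simplifies to (~(~v) & v) & ((v <-> v) & (~v & ~v)).
      v = True: the conjunct ~v is False.
      v = False: the conjunct ~(~v) becomes ~(~False) = False.
    c = False: the conjunct ~((c <-> (c & ~v))) becomes ~((False <-> False)) = False.
Both cases fail — unsatisfiable.

No satisfying assignment exists.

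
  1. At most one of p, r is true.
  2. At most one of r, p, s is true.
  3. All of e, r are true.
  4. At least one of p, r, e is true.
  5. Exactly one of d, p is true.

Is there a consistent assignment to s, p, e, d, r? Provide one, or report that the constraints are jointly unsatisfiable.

s=F; p=F; e=T; d=T; r=T

  (1) {p, r}: 1 true — at most one ✓
  (2) {r, p, s}: 1 true — at most one ✓
  (3) {e, r}: all 2 true ✓
  (4) {p, r, e}: 2 true — at least one ✓
  (5) {d, p}: 1 true — exactly one ✓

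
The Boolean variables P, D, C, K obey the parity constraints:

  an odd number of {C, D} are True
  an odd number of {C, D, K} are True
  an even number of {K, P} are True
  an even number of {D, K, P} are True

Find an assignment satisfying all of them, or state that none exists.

P = False, D = False, C = True, K = False

{C, D}: 1 true → odd ✓
{C, D, K}: 1 true → odd ✓
{K, P}: 0 true → even ✓
{D, K, P}: 0 true → even ✓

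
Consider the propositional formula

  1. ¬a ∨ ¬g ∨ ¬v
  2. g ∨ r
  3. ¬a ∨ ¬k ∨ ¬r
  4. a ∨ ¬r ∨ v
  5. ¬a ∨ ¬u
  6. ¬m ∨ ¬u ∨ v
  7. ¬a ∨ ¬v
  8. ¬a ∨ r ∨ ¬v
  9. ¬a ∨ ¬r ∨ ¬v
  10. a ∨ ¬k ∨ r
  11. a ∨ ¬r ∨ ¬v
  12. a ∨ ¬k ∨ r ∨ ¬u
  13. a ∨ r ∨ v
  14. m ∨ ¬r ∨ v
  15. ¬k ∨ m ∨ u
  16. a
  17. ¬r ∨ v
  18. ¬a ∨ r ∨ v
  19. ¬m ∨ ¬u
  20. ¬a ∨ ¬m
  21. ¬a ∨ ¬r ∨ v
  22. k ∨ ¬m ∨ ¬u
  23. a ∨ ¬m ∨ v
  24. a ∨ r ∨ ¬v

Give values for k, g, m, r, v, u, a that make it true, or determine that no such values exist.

Unsatisfiable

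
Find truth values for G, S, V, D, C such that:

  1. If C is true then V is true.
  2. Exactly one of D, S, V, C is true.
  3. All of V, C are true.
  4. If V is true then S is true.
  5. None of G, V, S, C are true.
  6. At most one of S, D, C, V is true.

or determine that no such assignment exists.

Unsatisfiable — no assignment works.

Case V = True:
  Constraint (5) is violated (V=T) — contradiction.
Case V = False:
  Constraint (3) is violated (V=F) — contradiction.
Both cases fail — unsatisfiable.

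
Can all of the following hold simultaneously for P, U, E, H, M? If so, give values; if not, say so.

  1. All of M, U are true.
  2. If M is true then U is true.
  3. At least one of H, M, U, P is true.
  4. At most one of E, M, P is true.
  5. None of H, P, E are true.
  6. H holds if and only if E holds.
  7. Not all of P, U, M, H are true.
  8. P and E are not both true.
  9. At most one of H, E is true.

P = False, U = True, E = False, H = False, M = True

  (1) {M, U}: all 2 true ✓
  (2) M=T ⇒ U: T ✓
  (3) {H, M, U, P}: 2 true — at least one ✓
  (4) {E, M, P}: 1 true — at most one ✓
  (5) {H, P, E}: 0 true — none ✓
  (6) H=F, E=F — same ✓
  (7) {P, U, M, H}: 2/4 true — not all ✓
  (8) P=F, E=F — not both ✓
  (9) {H, E}: 0 true — at most one ✓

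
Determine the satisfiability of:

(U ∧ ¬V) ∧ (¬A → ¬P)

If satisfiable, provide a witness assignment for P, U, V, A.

P=F; U=T; V=F; A=F

  U ∧ ¬V = True
    ¬V = True
  ¬A → ¬P = True
    ¬A = True
    ¬P = True
Both conjuncts True, so the formula holds.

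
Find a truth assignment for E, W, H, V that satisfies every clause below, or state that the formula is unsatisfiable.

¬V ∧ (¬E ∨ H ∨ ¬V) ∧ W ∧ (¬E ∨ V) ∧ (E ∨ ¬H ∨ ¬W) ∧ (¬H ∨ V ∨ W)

E=F, W=T, H=F, V=F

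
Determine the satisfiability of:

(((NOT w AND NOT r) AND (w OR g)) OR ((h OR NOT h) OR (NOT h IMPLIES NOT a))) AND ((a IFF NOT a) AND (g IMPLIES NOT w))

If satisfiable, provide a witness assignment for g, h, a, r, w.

The conjunct a IFF NOT a is unsatisfiable on its own:
  a=F: evaluates to False.
  a=T: evaluates to False.
So the whole conjunction is unsatisfiable.

The formula is unsatisfiable.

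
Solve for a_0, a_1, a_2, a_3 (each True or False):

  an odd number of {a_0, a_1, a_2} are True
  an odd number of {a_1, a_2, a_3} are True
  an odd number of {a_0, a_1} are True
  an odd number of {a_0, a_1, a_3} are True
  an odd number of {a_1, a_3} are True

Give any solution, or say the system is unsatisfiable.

a_0=F, a_1=T, a_2=F, a_3=F

{a_0, a_1, a_2}: 1 true → odd ✓
{a_1, a_2, a_3}: 1 true → odd ✓
{a_0, a_1}: 1 true → odd ✓
{a_0, a_1, a_3}: 1 true → odd ✓
{a_1, a_3}: 1 true → odd ✓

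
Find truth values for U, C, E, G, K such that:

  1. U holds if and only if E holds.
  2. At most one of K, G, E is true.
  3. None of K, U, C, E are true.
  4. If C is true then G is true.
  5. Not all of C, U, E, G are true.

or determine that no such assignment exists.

U = False, C = False, E = False, G = True, K = False

  (1) U=F, E=F — same ✓
  (2) {K, G, E}: 1 true — at most one ✓
  (3) {K, U, C, E}: 0 true — none ✓
  (4) C=F ⇒ G: vacuous ✓
  (5) {C, U, E, G}: 1/4 true — not all ✓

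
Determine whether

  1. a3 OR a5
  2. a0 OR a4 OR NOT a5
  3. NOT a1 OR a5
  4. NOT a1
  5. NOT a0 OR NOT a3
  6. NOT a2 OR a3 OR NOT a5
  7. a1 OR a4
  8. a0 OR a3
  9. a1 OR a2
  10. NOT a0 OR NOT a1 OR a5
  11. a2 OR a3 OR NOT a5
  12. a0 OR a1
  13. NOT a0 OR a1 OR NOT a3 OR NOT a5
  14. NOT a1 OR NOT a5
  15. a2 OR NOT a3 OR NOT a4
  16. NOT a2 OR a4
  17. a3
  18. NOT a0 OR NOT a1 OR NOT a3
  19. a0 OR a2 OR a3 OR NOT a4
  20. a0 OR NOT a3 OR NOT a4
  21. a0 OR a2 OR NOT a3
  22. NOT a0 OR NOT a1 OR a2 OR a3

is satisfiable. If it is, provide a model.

Case a3 = True:
  (NOT a1) forces a1 = False.
  (NOT a0 OR NOT a3) forces a0 = False.
  Clause (a0 OR a1) is falsified — contradiction.
Case a3 = False:
  Clause (a3) is falsified — contradiction.
Both cases fail, so the formula is unsatisfiable.

UNSATISFIABLE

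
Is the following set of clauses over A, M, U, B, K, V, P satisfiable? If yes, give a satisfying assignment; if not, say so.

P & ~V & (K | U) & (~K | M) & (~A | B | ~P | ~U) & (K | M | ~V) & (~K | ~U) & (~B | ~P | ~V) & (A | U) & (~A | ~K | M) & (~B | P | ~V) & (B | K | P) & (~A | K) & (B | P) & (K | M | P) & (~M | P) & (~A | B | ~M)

Unit clause (P) forces P = True.
Unit clause (~V) forces V = False.
Set A = False.
  then (A | U) forces U = True.
  then (~K | ~U) forces K = False.
Set M = True.
Set B = False.
All clauses satisfied.

A = False, M = True, U = True, B = False, K = False, V = False, P = True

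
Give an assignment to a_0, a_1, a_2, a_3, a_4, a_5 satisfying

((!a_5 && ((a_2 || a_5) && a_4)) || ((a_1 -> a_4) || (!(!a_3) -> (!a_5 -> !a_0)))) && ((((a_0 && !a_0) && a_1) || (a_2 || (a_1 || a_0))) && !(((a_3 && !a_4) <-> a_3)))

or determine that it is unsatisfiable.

a_0=T; a_1=F; a_2=T; a_3=T; a_4=T; a_5=T

  (!a_5 && ((a_2 || a_5) && a_4)) || ((a_1 -> a_4) || (!(!a_3) -> (!a_5 -> !a_0))) = True
    !a_5 && ((a_2 || a_5) && a_4) = False
      !a_5 = False
      (a_2 || a_5) && a_4 = True
        a_2 || a_5 = True
    (a_1 -> a_4) || (!(!a_3) -> (!a_5 -> !a_0)) = True
      a_1 -> a_4 = True
      !(!a_3) -> (!a_5 -> !a_0) = True
        !(!a_3) = True
          !a_3 = False
        !a_5 -> !a_0 = True
          !a_5 = False
          !a_0 = False
  (((a_0 && !a_0) && a_1) || (a_2 || (a_1 || a_0))) && !(((a_3 && !a_4) <-> a_3)) = True
    ((a_0 && !a_0) && a_1) || (a_2 || (a_1 || a_0)) = True
      (a_0 && !a_0) && a_1 = False
        a_0 && !a_0 = False
          !a_0 = False
      a_2 || (a_1 || a_0) = True
        a_1 || a_0 = True
    !(((a_3 && !a_4) <-> a_3)) = True
      (a_3 && !a_4) <-> a_3 = False
        a_3 && !a_4 = False
          !a_4 = False
Both conjuncts True, so the formula holds.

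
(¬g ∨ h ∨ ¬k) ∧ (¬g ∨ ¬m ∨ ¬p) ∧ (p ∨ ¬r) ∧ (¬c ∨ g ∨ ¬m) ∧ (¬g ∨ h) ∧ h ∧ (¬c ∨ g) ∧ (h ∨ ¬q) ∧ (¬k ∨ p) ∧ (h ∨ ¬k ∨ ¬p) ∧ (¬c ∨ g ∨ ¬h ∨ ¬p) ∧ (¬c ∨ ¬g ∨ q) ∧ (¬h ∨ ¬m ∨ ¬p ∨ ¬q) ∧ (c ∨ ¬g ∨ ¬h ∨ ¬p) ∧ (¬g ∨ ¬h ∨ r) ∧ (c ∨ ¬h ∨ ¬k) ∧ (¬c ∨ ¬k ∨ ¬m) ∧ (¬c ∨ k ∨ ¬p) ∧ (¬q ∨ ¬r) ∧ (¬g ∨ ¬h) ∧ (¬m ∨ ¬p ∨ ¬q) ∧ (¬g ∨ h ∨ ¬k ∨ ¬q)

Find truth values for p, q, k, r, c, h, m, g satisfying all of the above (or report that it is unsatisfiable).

p = False; q = False; k = False; r = False; c = False; h = True; m = True; g = False

Unit clause (h) forces h = True.
In (¬g ∨ ¬h) only ¬g is left, so g = False.
In (¬c ∨ g) only ¬c is left, so c = False.
In (c ∨ ¬h ∨ ¬k) only ¬k is left, so k = False.
Set p = False.
  then (p ∨ ¬r) forces r = False.
Set q = False.
Set m = True.
All clauses satisfied.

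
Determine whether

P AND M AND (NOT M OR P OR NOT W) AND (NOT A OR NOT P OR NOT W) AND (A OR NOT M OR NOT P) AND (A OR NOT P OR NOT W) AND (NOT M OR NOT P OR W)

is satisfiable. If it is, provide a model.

No satisfying assignment exists.

Case P = True:
  (M) forces M = True.
  (A OR NOT M OR NOT P) forces A = True.
  (NOT A OR NOT P OR NOT W) forces W = False.
  Clause (NOT M OR NOT P OR W) is falsified — contradiction.
Case P = False:
  Clause (P) is falsified — contradiction.
Both cases fail, so the formula is unsatisfiable.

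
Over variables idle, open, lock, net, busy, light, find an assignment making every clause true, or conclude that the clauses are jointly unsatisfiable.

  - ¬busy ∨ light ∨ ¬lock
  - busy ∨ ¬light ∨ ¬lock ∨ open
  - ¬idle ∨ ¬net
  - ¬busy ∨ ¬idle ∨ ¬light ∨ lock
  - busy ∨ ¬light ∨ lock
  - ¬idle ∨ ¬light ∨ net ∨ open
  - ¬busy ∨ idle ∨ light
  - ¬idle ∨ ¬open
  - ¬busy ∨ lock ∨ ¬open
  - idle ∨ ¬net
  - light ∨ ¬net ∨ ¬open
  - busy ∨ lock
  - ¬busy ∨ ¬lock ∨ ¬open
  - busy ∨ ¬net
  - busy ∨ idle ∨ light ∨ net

idle = False, open = False, lock = True, net = False, busy = True, light = True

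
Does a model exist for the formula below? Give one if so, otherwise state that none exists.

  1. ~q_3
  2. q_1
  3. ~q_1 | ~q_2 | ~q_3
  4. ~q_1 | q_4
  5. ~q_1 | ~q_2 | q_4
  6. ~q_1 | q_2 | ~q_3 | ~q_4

Unit clause (~q_3) forces q_3 = False.
Unit clause (q_1) forces q_1 = True.
In (~q_1 | q_4) only q_4 is left, so q_4 = True.
Set q_2 = True.
All clauses satisfied.

q_1: True, q_2: True, q_3: False, q_4: True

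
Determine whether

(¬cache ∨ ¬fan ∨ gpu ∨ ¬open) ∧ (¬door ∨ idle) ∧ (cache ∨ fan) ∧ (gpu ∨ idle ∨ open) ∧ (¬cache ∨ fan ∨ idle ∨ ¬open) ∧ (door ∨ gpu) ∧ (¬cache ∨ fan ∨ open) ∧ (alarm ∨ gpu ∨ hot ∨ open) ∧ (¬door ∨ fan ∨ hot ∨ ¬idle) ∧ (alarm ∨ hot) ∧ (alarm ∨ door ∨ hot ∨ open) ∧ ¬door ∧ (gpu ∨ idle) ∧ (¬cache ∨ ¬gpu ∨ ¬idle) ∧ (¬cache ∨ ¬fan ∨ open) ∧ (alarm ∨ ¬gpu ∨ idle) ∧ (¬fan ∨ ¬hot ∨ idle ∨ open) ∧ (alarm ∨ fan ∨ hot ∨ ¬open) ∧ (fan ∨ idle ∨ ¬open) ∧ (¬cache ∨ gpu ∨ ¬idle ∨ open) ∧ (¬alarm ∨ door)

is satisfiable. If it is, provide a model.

Unit clause (¬door) forces door = False.
In (¬alarm ∨ door) only ¬alarm is left, so alarm = False.
In (door ∨ gpu) only gpu is left, so gpu = True.
In (alarm ∨ hot) only hot is left, so hot = True.
In (alarm ∨ ¬gpu ∨ idle) only idle is left, so idle = True.
In (¬cache ∨ ¬gpu ∨ ¬idle) only ¬cache is left, so cache = False.
In (cache ∨ fan) only fan is left, so fan = True.
Set open = True.
All clauses satisfied.

alarm = False, gpu = True, hot = True, door = False, open = True, idle = True, cache = False, fan = True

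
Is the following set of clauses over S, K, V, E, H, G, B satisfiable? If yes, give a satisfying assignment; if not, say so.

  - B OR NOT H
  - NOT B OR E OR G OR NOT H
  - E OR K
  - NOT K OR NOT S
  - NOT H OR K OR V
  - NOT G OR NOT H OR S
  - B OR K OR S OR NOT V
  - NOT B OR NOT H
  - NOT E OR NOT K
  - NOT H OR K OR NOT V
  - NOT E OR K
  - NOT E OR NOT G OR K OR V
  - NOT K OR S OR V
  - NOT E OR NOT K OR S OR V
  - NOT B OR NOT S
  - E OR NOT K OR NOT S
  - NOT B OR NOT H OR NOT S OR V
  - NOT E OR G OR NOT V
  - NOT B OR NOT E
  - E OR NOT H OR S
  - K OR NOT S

Try S = True:
  (NOT K OR NOT S) forces K = False.
  clause (K OR NOT S) is falsified — backtrack.
So S = False.
Try K = False:
  (E OR K) forces E = True.
  clause (NOT E OR K) is falsified — backtrack.
So K = True.
  then (NOT E OR NOT K) forces E = False.
  then (NOT K OR S OR V) forces V = True.
  then (E OR NOT H OR S) forces H = False.
Set G = True.
Set B = False.
All clauses satisfied.

S: False, K: True, V: True, E: False, H: False, G: True, B: False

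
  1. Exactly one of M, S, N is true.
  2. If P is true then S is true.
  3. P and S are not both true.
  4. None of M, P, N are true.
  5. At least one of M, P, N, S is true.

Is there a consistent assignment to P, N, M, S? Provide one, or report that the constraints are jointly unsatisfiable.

P=F, N=F, M=F, S=T

  (1) {M, S, N}: 1 true — exactly one ✓
  (2) P=F ⇒ S: vacuous ✓
  (3) P=F, S=T — not both ✓
  (4) {M, P, N}: 0 true — none ✓
  (5) {M, P, N, S}: 1 true — at least one ✓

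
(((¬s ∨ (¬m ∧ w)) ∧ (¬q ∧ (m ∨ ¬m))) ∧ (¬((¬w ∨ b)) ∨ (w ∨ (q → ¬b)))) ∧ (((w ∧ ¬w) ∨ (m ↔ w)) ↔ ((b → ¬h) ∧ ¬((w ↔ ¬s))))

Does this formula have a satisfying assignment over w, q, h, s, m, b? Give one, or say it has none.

w=T, q=F, h=T, s=F, m=F, b=T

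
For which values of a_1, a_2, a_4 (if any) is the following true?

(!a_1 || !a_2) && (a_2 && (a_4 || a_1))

a_1: False, a_2: True, a_4: True

  !a_1 || !a_2 = True
    !a_1 = True
    !a_2 = False
  a_2 && (a_4 || a_1) = True
    a_4 || a_1 = True
Both conjuncts True, so the formula holds.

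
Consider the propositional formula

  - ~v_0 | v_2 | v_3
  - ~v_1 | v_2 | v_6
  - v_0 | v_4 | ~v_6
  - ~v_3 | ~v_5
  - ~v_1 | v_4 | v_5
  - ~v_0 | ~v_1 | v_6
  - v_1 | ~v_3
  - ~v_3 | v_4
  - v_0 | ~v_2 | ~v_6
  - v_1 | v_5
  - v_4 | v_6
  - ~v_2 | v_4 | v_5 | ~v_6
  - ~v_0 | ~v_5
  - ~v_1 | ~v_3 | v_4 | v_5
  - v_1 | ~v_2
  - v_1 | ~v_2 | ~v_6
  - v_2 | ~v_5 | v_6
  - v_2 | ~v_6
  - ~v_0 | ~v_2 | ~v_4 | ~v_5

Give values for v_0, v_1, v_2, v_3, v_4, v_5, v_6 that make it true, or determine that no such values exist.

v_0: False, v_1: True, v_2: True, v_3: False, v_4: True, v_5: True, v_6: False

Set v_0 = False.
Try v_1 = False:
  (v_1 | ~v_3) forces v_3 = False.
  (v_1 | v_5) forces v_5 = True.
  (v_1 | ~v_2) forces v_2 = False.
  (v_2 | ~v_5 | v_6) forces v_6 = True.
  clause (v_2 | ~v_6) is falsified — backtrack.
So v_1 = True.
Set v_2 = True.
  then (v_0 | ~v_2 | ~v_6) forces v_6 = False.
  then (v_4 | v_6) forces v_4 = True.
Set v_3 = False.
Set v_5 = True.
All clauses satisfied.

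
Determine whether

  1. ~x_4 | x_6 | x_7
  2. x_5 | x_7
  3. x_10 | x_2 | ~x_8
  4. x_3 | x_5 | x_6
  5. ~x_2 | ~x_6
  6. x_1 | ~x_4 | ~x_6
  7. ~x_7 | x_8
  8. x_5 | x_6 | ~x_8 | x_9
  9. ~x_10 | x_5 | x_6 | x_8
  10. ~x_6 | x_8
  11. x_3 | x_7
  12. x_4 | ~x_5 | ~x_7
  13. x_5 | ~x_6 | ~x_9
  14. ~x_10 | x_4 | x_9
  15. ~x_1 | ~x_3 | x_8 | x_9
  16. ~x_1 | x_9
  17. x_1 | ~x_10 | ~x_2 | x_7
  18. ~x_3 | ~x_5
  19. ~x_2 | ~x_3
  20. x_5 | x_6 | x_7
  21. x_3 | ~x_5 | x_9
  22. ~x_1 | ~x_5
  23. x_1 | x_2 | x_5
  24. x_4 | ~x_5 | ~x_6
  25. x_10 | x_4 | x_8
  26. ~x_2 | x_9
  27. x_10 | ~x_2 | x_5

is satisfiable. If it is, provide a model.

x_1=F; x_2=T; x_3=F; x_4=T; x_5=T; x_6=F; x_7=T; x_8=T; x_9=T; x_10=F

Set x_1 = False.
Set x_2 = True.
  then (~x_2 | ~x_6) forces x_6 = False.
  then (~x_2 | ~x_3) forces x_3 = False.
  then (~x_2 | x_9) forces x_9 = True.
  then (x_3 | x_5 | x_6) forces x_5 = True.
  then (x_3 | x_7) forces x_7 = True.
  then (x_4 | ~x_5 | ~x_7) forces x_4 = True.
  then (~x_7 | x_8) forces x_8 = True.
Set x_10 = False.
All clauses satisfied.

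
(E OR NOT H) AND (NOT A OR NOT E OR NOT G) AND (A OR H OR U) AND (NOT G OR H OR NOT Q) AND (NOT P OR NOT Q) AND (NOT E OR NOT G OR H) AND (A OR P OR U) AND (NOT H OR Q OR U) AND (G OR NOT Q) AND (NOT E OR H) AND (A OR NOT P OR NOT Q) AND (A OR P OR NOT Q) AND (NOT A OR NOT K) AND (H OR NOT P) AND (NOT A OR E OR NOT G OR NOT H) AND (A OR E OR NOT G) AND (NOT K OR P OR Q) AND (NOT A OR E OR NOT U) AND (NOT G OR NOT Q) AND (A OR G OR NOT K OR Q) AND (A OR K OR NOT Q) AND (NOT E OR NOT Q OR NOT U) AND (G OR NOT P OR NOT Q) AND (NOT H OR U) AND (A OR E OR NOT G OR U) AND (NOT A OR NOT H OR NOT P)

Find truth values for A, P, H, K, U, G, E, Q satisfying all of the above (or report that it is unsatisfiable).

A=F, P=F, H=F, K=F, U=T, G=F, E=F, Q=F

Set A = False.
Set P = False.
  then (A OR P OR U) forces U = True.
  then (A OR P OR NOT Q) forces Q = False.
  then (NOT K OR P OR Q) forces K = False.
Set H = False.
  then (NOT E OR H) forces E = False.
  then (A OR E OR NOT G) forces G = False.
All clauses satisfied.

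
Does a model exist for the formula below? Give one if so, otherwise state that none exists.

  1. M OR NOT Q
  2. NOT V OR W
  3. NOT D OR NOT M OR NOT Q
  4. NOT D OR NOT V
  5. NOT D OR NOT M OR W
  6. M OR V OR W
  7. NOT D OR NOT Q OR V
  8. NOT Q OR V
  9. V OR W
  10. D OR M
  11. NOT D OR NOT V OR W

D: True; Q: False; V: False; W: True; M: True

Set D = True.
  then (NOT D OR NOT V) forces V = False.
  then (NOT D OR NOT Q OR V) forces Q = False.
  then (V OR W) forces W = True.
Set M = True.
All clauses satisfied.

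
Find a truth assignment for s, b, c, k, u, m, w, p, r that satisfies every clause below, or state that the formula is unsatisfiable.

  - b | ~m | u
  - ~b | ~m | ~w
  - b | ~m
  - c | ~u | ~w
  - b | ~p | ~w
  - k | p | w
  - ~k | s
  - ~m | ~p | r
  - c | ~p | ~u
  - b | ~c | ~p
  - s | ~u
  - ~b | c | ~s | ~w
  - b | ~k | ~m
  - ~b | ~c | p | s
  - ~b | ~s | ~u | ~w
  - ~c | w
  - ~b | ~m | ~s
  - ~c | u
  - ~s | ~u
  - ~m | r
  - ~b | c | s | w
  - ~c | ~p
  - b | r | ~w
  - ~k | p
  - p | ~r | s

Set s = True.
  then (~s | ~u) forces u = False.
  then (~c | u) forces c = False.
Set b = False.
  then (b | ~m | u) forces m = False.
Set k = True.
  then (~k | p) forces p = True.
  then (b | ~p | ~w) forces w = False.
Set r = False.
All clauses satisfied.

s: True, b: False, c: False, k: True, u: False, m: False, w: False, p: True, r: False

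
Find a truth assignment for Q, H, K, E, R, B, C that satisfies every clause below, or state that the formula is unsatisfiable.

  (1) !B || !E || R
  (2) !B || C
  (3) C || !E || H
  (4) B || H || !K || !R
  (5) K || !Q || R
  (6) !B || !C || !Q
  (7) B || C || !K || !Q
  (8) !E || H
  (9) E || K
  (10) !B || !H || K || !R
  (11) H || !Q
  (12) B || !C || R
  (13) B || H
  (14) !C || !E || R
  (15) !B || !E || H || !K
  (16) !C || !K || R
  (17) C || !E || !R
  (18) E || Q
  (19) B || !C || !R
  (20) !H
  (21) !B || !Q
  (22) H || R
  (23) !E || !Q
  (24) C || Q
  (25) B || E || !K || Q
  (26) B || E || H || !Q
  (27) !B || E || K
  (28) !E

Case Q = True:
  (H || !Q) forces H = True.
  Clause (!H) is falsified — contradiction.
Case Q = False:
  (E || Q) forces E = True.
  Clause (!E) is falsified — contradiction.
Both cases fail, so the formula is unsatisfiable.

The formula is unsatisfiable.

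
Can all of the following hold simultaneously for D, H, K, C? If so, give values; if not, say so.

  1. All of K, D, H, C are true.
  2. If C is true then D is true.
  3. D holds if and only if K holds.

D: True, H: True, K: True, C: True

  (1) {K, D, H, C}: all 4 true ✓
  (2) C=T ⇒ D: T ✓
  (3) D=T, K=T — same ✓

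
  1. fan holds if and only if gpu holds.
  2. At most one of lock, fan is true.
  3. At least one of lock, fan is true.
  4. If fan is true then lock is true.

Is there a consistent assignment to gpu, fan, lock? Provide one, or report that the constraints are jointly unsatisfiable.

gpu=F, fan=F, lock=T

  (1) fan=F, gpu=F — same ✓
  (2) {lock, fan}: 1 true — at most one ✓
  (3) {lock, fan}: 1 true — at least one ✓
  (4) fan=F ⇒ lock: vacuous ✓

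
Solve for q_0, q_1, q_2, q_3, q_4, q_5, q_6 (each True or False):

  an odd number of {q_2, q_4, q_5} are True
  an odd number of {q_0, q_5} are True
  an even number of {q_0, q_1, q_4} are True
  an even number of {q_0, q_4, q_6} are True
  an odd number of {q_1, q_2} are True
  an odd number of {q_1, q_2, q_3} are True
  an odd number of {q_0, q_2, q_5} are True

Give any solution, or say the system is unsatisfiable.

The formula is unsatisfiable.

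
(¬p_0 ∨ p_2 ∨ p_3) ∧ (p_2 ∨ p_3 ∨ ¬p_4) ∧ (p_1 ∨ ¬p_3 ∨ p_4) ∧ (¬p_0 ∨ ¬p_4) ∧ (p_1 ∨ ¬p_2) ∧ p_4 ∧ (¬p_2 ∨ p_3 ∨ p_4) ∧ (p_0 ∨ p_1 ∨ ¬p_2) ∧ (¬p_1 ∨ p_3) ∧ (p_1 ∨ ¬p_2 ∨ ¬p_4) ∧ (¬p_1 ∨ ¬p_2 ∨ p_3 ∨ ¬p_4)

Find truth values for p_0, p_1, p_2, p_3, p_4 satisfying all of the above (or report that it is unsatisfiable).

Unit clause (p_4) forces p_4 = True.
In (¬p_0 ∨ ¬p_4) only ¬p_0 is left, so p_0 = False.
Set p_1 = True.
  then (¬p_1 ∨ p_3) forces p_3 = True.
Set p_2 = True.
All clauses satisfied.

p_0 = False, p_1 = True, p_2 = True, p_3 = True, p_4 = True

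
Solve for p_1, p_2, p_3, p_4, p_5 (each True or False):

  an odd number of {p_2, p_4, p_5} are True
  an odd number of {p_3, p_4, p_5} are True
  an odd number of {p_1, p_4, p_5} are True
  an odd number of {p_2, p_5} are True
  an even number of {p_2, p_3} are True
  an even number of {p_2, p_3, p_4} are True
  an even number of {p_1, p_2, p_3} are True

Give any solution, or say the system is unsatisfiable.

p_1=F, p_2=F, p_3=F, p_4=F, p_5=T

{p_2, p_4, p_5}: 1 true → odd ✓
{p_3, p_4, p_5}: 1 true → odd ✓
{p_1, p_4, p_5}: 1 true → odd ✓
{p_2, p_5}: 1 true → odd ✓
{p_2, p_3}: 0 true → even ✓
{p_2, p_3, p_4}: 0 true → even ✓
{p_1, p_2, p_3}: 0 true → even ✓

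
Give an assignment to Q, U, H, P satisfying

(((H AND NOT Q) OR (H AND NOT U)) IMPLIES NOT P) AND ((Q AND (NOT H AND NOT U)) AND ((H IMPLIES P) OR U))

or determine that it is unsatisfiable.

Q: True, U: False, H: False, P: False

  ((H AND NOT Q) OR (H AND NOT U)) IMPLIES NOT P = True
    (H AND NOT Q) OR (H AND NOT U) = False
      H AND NOT Q = False
        NOT Q = False
      H AND NOT U = False
        NOT U = True
    NOT P = True
  (Q AND (NOT H AND NOT U)) AND ((H IMPLIES P) OR U) = True
    Q AND (NOT H AND NOT U) = True
      NOT H AND NOT U = True
        NOT H = True
        NOT U = True
    (H IMPLIES P) OR U = True
      H IMPLIES P = True
Both conjuncts True, so the formula holds.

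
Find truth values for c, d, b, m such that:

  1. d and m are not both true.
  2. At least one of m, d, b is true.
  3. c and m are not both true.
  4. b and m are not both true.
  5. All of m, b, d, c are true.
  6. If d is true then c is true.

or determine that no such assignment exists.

Case c = True:
  (3) with c=T forces m = False.
  Constraint (5) is violated (m=F) — contradiction.
Case c = False:
  Constraint (5) is violated (c=F) — contradiction.
Both cases fail — unsatisfiable.

The formula is unsatisfiable.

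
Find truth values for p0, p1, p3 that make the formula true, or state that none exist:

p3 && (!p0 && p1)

p0: False, p1: True, p3: True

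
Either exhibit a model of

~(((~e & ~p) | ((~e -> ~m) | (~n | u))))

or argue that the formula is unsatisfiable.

u: False, e: False, m: True, p: True, n: True

  ~(((~e & ~p) | ((~e -> ~m) | (~n | u)))) = True
    (~e & ~p) | ((~e -> ~m) | (~n | u)) = False
      ~e & ~p = False
        ~e = True
        ~p = False
      (~e -> ~m) | (~n | u) = False
        ~e -> ~m = False
          ~e = True
          ~m = False
        ~n | u = False
          ~n = False
The formula evaluates to True.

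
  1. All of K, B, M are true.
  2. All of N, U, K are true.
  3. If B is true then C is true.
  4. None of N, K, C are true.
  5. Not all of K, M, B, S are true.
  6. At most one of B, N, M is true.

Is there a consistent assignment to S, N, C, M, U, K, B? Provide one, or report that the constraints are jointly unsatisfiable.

Unsatisfiable — no assignment works.

Case N = True:
  Constraint (4) is violated (N=T) — contradiction.
Case N = False:
  Constraint (2) is violated (N=F) — contradiction.
Both cases fail — unsatisfiable.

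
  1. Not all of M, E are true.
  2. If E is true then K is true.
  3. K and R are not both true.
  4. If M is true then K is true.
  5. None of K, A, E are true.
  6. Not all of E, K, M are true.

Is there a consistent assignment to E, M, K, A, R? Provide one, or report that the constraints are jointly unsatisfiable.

E=F; M=F; K=F; A=F; R=F

  (1) {M, E}: 0/2 true — not all ✓
  (2) E=F ⇒ K: vacuous ✓
  (3) K=F, R=F — not both ✓
  (4) M=F ⇒ K: vacuous ✓
  (5) {K, A, E}: 0 true — none ✓
  (6) {E, K, M}: 0/3 true — not all ✓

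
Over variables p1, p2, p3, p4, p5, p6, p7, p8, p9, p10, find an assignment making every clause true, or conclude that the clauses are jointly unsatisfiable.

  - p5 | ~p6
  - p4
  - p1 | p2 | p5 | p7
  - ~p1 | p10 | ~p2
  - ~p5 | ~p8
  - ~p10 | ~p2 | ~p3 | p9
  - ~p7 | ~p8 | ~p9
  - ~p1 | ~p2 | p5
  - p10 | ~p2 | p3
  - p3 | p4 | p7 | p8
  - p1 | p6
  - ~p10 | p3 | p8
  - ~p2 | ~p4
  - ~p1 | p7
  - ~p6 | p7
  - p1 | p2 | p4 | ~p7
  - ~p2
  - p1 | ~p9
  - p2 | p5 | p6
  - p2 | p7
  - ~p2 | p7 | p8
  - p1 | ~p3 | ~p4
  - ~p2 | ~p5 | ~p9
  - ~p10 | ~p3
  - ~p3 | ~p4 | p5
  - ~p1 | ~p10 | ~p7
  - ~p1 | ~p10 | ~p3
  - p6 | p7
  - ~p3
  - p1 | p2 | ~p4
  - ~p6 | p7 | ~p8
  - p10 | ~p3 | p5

p1 = True, p2 = False, p3 = False, p4 = True, p5 = True, p6 = False, p7 = True, p8 = False, p9 = True, p10 = False

Unit clause (p4) forces p4 = True.
In (~p2 | ~p4) only ~p2 is left, so p2 = False.
In (p2 | p7) only p7 is left, so p7 = True.
Unit clause (~p3) forces p3 = False.
In (p1 | p2 | ~p4) only p1 is left, so p1 = True.
In (~p1 | ~p10 | ~p7) only ~p10 is left, so p10 = False.
Try p5 = False:
  (p5 | ~p6) forces p6 = False.
  clause (p2 | p5 | p6) is falsified — backtrack.
So p5 = True.
  then (~p5 | ~p8) forces p8 = False.
Set p6 = False.
Set p9 = True.
All clauses satisfied.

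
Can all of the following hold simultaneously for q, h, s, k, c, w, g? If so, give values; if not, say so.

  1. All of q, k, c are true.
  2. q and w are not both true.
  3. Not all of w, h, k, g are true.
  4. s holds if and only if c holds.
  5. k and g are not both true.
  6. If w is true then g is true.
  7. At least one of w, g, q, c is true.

q = True, h = True, s = True, k = True, c = True, w = False, g = False

  (1) {q, k, c}: all 3 true ✓
  (2) q=T, w=F — not both ✓
  (3) {w, h, k, g}: 2/4 true — not all ✓
  (4) s=T, c=T — same ✓
  (5) k=T, g=F — not both ✓
  (6) w=F ⇒ g: vacuous ✓
  (7) {w, g, q, c}: 2 true — at least one ✓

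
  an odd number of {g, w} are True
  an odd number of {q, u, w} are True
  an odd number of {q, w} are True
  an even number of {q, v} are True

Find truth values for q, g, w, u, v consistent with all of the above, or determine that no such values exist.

q=F, g=F, w=T, u=F, v=F

{g, w}: 1 true → odd ✓
{q, u, w}: 1 true → odd ✓
{q, w}: 1 true → odd ✓
{q, v}: 0 true → even ✓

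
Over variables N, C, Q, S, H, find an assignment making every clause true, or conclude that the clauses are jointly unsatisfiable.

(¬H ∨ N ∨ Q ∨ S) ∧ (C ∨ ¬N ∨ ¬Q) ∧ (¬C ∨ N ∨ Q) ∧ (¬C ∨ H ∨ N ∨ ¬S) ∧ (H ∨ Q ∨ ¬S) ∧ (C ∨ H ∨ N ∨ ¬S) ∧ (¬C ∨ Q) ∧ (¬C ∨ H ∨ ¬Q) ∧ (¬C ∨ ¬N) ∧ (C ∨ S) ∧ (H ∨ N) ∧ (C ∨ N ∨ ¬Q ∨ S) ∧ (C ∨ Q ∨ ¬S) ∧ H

Unit clause (H) forces H = True.
Set N = False.
Set C = True.
  then (¬C ∨ N ∨ Q) forces Q = True.
Set S = True.
All clauses satisfied.

N=F; C=T; Q=T; S=T; H=T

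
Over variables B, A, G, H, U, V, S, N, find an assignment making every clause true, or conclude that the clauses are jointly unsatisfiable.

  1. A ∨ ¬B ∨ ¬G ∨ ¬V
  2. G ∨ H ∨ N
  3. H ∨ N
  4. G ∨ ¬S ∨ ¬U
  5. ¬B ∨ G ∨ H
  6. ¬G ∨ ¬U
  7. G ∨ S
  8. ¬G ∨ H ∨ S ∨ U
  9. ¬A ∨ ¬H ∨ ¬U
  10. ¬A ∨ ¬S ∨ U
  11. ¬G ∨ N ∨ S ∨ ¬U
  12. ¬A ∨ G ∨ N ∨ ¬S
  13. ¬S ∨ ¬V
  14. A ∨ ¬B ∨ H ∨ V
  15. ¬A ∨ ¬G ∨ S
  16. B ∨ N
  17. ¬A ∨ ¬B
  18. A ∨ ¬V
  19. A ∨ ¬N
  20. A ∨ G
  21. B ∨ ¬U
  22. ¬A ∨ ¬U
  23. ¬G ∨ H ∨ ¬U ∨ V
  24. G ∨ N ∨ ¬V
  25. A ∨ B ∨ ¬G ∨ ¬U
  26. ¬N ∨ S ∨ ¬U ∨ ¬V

B = True, A = False, G = True, H = True, U = False, V = False, S = True, N = False

Set B = True.
  then (¬A ∨ ¬B) forces A = False.
  then (A ∨ ¬V) forces V = False.
  then (A ∨ ¬N) forces N = False.
  then (A ∨ G) forces G = True.
  then (H ∨ N) forces H = True.
  then (¬G ∨ ¬U) forces U = False.
Set S = True.
All clauses satisfied.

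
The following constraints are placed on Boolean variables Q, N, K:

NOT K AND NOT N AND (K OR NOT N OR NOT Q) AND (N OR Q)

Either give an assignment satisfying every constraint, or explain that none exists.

Q: True; N: False; K: False

Unit clause (NOT K) forces K = False.
Unit clause (NOT N) forces N = False.
In (N OR Q) only Q is left, so Q = True.
Check each clause:
  (NOT K): NOT K holds.
  (NOT N): NOT N holds.
  (K OR NOT N OR NOT Q): NOT N holds.
  (N OR Q): Q holds.
All clauses satisfied.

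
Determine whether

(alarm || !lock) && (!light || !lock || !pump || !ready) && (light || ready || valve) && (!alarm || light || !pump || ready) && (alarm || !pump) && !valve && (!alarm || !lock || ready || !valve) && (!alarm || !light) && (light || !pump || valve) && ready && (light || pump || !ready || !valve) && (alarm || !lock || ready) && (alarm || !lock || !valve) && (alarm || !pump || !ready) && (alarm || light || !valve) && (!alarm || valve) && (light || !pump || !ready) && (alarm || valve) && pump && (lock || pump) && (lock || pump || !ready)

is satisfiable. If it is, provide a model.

Case ready = True:
  (!valve) forces valve = False.
  (!alarm || valve) forces alarm = False.
  Clause (alarm || valve) is falsified — contradiction.
Case ready = False:
  Clause (ready) is falsified — contradiction.
Both cases fail, so the formula is unsatisfiable.

UNSATISFIABLE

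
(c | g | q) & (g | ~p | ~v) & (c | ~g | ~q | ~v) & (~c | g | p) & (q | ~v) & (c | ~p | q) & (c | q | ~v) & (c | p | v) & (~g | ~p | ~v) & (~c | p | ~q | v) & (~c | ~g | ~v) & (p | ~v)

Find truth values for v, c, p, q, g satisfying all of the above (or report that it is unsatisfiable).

Try v = True:
  (q | ~v) forces q = True.
  (p | ~v) forces p = True.
  (g | ~p | ~v) forces g = True.
  clause (~g | ~p | ~v) is falsified — backtrack.
So v = False.
Set c = True.
Set p = False.
  then (~c | g | p) forces g = True.
  then (~c | p | ~q | v) forces q = False.
All clauses satisfied.

v=F, c=T, p=F, q=F, g=T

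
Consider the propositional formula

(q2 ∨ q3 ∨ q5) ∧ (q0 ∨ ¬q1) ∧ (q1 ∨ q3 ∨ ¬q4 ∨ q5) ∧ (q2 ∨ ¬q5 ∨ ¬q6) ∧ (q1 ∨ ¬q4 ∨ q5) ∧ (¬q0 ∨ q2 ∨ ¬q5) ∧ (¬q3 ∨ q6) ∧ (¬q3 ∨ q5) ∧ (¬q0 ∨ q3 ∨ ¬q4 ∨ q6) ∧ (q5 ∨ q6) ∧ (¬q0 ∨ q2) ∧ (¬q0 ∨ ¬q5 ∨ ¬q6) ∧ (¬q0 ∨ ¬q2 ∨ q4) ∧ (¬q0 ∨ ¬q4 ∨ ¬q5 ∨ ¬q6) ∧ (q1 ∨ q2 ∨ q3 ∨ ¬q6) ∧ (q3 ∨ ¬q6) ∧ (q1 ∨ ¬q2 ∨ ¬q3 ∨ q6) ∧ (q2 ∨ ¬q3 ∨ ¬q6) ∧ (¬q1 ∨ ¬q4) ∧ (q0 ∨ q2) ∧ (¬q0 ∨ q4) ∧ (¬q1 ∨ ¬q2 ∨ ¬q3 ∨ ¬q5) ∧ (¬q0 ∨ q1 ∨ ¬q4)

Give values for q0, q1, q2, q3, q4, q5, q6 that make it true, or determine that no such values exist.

q0 = False, q1 = False, q2 = True, q3 = False, q4 = False, q5 = True, q6 = False

Try q0 = True:
  (¬q0 ∨ q2) forces q2 = True.
  (¬q0 ∨ ¬q2 ∨ q4) forces q4 = True.
  (¬q1 ∨ ¬q4) forces q1 = False.
  clause (¬q0 ∨ q1 ∨ ¬q4) is falsified — backtrack.
So q0 = False.
  then (q0 ∨ ¬q1) forces q1 = False.
  then (q0 ∨ q2) forces q2 = True.
Set q3 = False.
  then (q3 ∨ ¬q6) forces q6 = False.
  then (q5 ∨ q6) forces q5 = True.
Set q4 = False.
All clauses satisfied.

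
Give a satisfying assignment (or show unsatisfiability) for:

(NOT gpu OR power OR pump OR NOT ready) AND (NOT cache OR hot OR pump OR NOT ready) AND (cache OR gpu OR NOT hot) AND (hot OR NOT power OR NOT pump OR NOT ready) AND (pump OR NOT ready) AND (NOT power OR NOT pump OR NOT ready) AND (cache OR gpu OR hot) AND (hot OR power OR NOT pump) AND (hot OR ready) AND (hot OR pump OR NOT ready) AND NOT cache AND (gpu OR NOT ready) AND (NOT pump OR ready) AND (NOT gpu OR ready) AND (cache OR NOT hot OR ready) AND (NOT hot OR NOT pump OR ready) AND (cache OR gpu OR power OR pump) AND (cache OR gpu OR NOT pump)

Unit clause (NOT cache) forces cache = False.
Set ready = True.
  then (pump OR NOT ready) forces pump = True.
  then (NOT power OR NOT pump OR NOT ready) forces power = False.
  then (hot OR power OR NOT pump) forces hot = True.
  then (gpu OR NOT ready) forces gpu = True.
All clauses satisfied.

ready = True; pump = True; gpu = True; cache = False; power = False; hot = True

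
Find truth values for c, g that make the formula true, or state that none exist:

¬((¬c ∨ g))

c = True; g = False

  ¬((¬c ∨ g)) = True
    ¬c ∨ g = False
      ¬c = False
The formula evaluates to True.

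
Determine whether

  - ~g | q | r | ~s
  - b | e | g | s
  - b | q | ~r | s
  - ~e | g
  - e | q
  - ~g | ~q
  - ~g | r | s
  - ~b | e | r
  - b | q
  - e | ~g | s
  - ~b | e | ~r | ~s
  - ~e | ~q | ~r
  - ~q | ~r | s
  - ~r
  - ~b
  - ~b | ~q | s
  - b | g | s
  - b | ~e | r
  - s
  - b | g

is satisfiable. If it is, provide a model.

No satisfying assignment exists.

Case b = True:
  Clause (~b) is falsified — contradiction.
Case b = False:
  (b | q) forces q = True.
  (~g | ~q) forces g = False.
  Clause (b | g) is falsified — contradiction.
Both cases fail, so the formula is unsatisfiable.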